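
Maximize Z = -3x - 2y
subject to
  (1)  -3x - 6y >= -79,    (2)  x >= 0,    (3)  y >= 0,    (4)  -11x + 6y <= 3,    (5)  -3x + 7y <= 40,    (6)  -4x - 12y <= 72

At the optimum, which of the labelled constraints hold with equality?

Vertices and Z = -3x - 2y:
  (79/3, 0) → Z = -79
  (313/39, 119/13) → Z = -551/13
  (0, 0) → Z = 0
  (0, 1/2) → Z = -1
  (219/59, 431/59) → Z = -1519/59

The maximum is at (0, 0). Substituting into each constraint, equality holds for (2) and (3); the remaining constraints have slack.

(2) and (3)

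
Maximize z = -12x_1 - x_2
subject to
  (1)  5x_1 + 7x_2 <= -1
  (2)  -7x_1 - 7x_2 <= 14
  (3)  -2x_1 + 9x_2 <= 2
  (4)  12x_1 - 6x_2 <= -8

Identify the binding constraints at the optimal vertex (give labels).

(2) and (3)

Vertices and z = -12x_1 - x_2:
  (-20/11, -2/11) → z = 22
  (-10/9, -8/9) → z = 128/9
  (-5/8, 1/12) → z = 89/12

The maximum is at (-20/11, -2/11). Substituting into each constraint, equality holds for (2) and (3); the remaining constraints have slack.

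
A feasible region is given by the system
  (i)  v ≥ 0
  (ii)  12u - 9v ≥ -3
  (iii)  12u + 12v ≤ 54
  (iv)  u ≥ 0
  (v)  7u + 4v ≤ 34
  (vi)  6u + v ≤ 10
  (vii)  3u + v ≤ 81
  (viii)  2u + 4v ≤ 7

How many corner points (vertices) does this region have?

5

Pairwise boundary intersections that survive every other constraint:
  (0, 0)
  (5/3, 0)
  (0, 1/3)
  (17/22, 15/11)
  (3/2, 1)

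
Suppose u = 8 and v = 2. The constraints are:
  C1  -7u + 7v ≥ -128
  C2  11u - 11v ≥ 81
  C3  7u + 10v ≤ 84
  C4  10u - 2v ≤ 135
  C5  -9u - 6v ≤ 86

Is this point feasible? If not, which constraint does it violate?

Constraint C2: 11u - 11v = 66, which is not ≥ 81. All other constraints are satisfied.

not feasible — violates C2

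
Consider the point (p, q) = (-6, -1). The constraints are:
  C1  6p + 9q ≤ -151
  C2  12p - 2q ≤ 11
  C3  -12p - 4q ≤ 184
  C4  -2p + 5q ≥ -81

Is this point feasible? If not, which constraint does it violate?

Constraint C1: 6p + 9q = -45, which is not ≤ -151. All other constraints are satisfied.

not feasible — violates C1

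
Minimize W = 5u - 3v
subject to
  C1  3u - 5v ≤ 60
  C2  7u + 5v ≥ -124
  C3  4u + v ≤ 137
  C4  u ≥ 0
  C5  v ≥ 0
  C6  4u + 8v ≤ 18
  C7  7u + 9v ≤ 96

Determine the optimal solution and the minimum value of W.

u = 0, v = 9/4, minimum W = -27/4

Extreme points and W = 5u - 3v:
  (0, 0) → W = 0
  (0, 9/4) → W = -27/4
  (9/2, 0) → W = 45/2

The optimum lies where u = 0 and 4u + 8v = 18.
Solving simultaneously gives u = 0, v = 9/4.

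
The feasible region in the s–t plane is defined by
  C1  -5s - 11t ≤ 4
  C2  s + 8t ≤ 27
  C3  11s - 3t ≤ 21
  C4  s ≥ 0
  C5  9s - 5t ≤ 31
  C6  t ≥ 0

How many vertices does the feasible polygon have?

Of the 15 pairwise boundary intersections, those satisfying every inequality are:
  (249/91, 276/91)
  (0, 27/8)
  (21/11, 0)
  (0, 0)

4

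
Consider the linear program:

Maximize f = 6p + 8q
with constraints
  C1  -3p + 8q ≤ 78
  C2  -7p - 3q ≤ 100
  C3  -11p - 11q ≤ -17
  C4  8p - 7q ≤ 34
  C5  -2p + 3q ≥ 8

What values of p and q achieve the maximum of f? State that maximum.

p = 818/43, q = 726/43, maximum f = 10716/43

Corner points and f = 6p + 8q:
  (-722/121, 909/121) → f = 2940/121
  (818/43, 726/43) → f = 10716/43
  (-37/55, 122/55) → f = 754/55
  (79/5, 66/5) → f = 1002/5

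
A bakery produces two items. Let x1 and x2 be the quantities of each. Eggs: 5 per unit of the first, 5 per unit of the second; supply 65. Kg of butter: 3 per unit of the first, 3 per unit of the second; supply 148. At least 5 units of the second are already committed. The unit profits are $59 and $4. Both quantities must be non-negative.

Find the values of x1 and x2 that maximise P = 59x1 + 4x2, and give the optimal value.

Feasible corners and P = 59x1 + 4x2:
  (0, 13) → P = 52
  (0, 5) → P = 20
  (8, 5) → P = 492

x1 = 8, x2 = 5, maximum P = 492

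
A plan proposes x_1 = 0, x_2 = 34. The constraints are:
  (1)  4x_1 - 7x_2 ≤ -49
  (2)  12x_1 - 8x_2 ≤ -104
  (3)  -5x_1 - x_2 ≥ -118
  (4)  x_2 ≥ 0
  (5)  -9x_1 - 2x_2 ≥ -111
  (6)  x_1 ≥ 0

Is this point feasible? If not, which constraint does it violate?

feasible

(1): -238 ≤ -49 ✓
(2): -272 ≤ -104 ✓
(3): -34 ≥ -118 ✓
(4): 34 ≥ 0 ✓
(5): -68 ≥ -111 ✓
(6): 0 ≥ 0 ✓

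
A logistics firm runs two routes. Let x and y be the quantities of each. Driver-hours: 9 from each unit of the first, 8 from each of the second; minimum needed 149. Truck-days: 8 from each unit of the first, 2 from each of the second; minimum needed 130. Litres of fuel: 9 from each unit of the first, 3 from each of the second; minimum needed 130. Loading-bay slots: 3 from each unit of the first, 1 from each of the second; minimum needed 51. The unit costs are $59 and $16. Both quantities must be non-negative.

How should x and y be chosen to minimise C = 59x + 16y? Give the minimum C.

Corner points and C = 59x + 16y:
  (0, 65) → C = 1040
  (17, 0) → C = 1003
  (14, 9) → C = 970
The feasible region is unbounded (it extends along (0, 1), (1, 0)), but C strictly increases along every unbounded feasible direction, so there is no improving ray and the minimum is attained at a vertex.

At the optimal vertex, 8x + 2y = 130 and 3x + y = 51.
Solving simultaneously gives x = 14, y = 9.

x = 14, y = 9, minimum C = 970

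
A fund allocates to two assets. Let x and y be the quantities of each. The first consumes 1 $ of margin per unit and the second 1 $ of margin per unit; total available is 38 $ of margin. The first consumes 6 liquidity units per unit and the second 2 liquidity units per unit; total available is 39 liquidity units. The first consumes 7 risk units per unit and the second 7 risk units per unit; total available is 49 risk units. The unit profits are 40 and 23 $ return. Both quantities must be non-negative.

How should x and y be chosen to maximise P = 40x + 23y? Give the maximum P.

At the optimal vertex, 6x + 2y = 39 and 7x + 7y = 49.
Solving simultaneously gives x = 25/4, y = 3/4.

x = 25/4, y = 3/4, maximum P = 1069/4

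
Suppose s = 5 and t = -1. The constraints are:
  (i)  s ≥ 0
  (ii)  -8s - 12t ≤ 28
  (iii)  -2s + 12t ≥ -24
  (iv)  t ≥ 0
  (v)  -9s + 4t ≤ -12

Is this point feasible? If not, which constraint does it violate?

not feasible — violates (iv)

Constraint (iv): t = -1, which is not ≥ 0. All other constraints are satisfied.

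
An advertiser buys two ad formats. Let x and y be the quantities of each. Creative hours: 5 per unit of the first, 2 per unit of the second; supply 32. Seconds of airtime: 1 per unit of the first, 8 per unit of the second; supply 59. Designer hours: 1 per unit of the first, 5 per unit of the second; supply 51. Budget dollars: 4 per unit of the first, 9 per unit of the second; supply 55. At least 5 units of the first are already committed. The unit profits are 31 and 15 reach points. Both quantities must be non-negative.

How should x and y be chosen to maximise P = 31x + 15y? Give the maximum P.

x = 5, y = 7/2, maximum P = 415/2

Vertices and P = 31x + 15y:
  (32/5, 0) → P = 992/5
  (5, 0) → P = 155
  (5, 7/2) → P = 415/2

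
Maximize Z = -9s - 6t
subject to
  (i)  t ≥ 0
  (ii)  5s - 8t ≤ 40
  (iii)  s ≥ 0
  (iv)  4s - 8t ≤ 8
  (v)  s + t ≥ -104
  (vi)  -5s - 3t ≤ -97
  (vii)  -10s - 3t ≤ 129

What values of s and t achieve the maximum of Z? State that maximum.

Vertices and Z = -9s - 6t:
  (32, 15) → Z = -378
  (0, 97/3) → Z = -194
  (200/13, 87/13) → Z = -2322/13
The feasible region is unbounded (it extends along (0, 1), (8, 5)), but Z strictly decreases along every unbounded feasible direction, so there is no improving ray and the maximum is attained at a vertex.

The binding constraints are 4s - 8t = 8 and -5s - 3t = -97.
Solving simultaneously gives s = 200/13, t = 87/13.

s = 200/13, t = 87/13, maximum Z = -2322/13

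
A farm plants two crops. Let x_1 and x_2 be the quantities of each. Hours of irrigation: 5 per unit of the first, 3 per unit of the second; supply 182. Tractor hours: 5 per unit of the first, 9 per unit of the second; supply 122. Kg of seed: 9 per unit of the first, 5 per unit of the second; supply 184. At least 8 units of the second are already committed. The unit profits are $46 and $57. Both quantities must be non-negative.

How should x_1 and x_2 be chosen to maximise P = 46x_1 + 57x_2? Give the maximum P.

x_1 = 10, x_2 = 8, maximum P = 916

Vertices and P = 46x_1 + 57x_2:
  (0, 122/9) → P = 2318/3
  (0, 8) → P = 456
  (10, 8) → P = 916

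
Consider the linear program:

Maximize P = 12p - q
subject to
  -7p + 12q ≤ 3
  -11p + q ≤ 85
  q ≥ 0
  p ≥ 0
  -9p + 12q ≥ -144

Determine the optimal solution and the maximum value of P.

The optimum lies where -7p + 12q = 3 and -9p + 12q = -144.
Solving simultaneously gives p = 147/2, q = 345/8.

p = 147/2, q = 345/8, maximum P = 6711/8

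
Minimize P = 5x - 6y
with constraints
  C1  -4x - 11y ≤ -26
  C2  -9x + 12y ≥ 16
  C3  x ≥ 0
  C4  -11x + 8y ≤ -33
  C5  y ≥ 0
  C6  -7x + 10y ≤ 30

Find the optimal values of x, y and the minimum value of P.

x = 95/9, y = 187/18, minimum P = -86/9

Corner points and P = 5x - 6y:
  (131/15, 473/60) → P = -109/30
  (100/3, 79/3) → P = 26/3
  (95/9, 187/18) → P = -86/9

At the optimal vertex, -11x + 8y = -33 and -7x + 10y = 30.
Solving simultaneously gives x = 95/9, y = 187/18.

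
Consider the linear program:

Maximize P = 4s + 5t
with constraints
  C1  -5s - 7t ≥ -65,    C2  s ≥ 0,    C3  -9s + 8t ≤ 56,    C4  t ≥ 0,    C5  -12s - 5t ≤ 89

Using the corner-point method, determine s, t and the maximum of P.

s = 13, t = 0, maximum P = 52

Vertices and P = 4s + 5t:
  (128/103, 865/103) → P = 4837/103
  (13, 0) → P = 52
  (0, 7) → P = 35
  (0, 0) → P = 0

At the optimal vertex, -5s - 7t = -65 and t = 0.
Solving simultaneously gives s = 13, t = 0.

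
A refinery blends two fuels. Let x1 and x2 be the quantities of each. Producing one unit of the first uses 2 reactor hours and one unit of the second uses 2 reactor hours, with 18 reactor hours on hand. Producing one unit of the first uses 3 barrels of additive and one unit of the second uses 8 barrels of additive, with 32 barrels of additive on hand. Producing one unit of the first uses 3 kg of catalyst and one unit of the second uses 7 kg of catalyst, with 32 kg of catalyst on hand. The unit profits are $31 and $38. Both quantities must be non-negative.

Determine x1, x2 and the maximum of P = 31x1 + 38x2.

Extreme points and P = 31x1 + 38x2:
  (0, 0) → P = 0
  (0, 4) → P = 152
  (9, 0) → P = 279
  (8, 1) → P = 286

x1 = 8, x2 = 1, maximum P = 286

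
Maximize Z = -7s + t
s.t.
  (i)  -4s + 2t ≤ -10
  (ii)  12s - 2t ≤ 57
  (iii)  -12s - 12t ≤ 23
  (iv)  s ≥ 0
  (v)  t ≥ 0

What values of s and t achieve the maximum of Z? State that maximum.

Feasible corners and Z = -7s + t:
  (47/8, 27/4) → Z = -275/8
  (5/2, 0) → Z = -35/2
  (19/4, 0) → Z = -133/4

At the optimal vertex, -4s + 2t = -10 and t = 0.
Solving simultaneously gives s = 5/2, t = 0.

s = 5/2, t = 0, maximum Z = -35/2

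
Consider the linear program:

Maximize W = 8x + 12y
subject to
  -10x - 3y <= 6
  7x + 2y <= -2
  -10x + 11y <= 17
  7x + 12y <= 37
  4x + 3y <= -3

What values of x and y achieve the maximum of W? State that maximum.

Extreme points and W = 8x + 12y:
  (6, -22) → W = -216
  (-1/2, -1/3) → W = -8
  (0, -1) → W = -12

The binding constraints are -10x - 3y = 6 and 4x + 3y = -3.
Solving simultaneously gives x = -1/2, y = -1/3.

x = -1/2, y = -1/3, maximum W = -8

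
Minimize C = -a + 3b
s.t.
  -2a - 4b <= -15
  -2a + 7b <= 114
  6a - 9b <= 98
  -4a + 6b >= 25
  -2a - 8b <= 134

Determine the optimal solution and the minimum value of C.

a = -5/14, b = 55/14, minimum C = 85/7

The binding constraints are -2a - 4b = -15 and -4a + 6b = 25.
Solving simultaneously gives a = -5/14, b = 55/14.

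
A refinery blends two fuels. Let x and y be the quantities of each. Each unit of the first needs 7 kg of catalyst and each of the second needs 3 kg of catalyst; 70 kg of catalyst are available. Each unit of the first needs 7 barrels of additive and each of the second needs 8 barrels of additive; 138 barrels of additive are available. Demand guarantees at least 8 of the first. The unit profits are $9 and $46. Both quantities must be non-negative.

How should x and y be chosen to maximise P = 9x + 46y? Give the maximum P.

Extreme points and P = 9x + 46y:
  (10, 0) → P = 90
  (8, 0) → P = 72
  (8, 14/3) → P = 860/3

x = 8, y = 14/3, maximum P = 860/3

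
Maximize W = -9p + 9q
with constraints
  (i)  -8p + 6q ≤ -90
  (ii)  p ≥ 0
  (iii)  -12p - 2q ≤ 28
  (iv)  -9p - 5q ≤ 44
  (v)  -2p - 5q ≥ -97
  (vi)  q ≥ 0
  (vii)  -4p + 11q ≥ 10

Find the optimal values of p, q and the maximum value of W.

Vertices and W = -9p + 9q:
  (258/13, 149/13) → W = -981/13
  (525/32, 55/8) → W = -2745/32
  (339/14, 68/7) → W = -261/2

p = 258/13, q = 149/13, maximum W = -981/13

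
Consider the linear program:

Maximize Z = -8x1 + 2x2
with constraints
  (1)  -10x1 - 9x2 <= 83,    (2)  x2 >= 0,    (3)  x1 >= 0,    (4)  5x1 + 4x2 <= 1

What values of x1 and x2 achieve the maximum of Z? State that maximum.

x1 = 0, x2 = 1/4, maximum Z = 1/2

Vertices and Z = -8x1 + 2x2:
  (0, 0) → Z = 0
  (1/5, 0) → Z = -8/5
  (0, 1/4) → Z = 1/2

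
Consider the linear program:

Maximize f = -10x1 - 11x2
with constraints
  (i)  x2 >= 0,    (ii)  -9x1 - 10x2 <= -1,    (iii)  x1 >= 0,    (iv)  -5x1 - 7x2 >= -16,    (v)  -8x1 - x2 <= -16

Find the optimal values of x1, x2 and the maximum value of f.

Feasible corners and f = -10x1 - 11x2:
  (16/5, 0) → f = -32
  (2, 0) → f = -20
  (32/17, 16/17) → f = -496/17

The optimum lies where x2 = 0 and -8x1 - x2 = -16.
Solving simultaneously gives x1 = 2, x2 = 0.

x1 = 2, x2 = 0, maximum f = -20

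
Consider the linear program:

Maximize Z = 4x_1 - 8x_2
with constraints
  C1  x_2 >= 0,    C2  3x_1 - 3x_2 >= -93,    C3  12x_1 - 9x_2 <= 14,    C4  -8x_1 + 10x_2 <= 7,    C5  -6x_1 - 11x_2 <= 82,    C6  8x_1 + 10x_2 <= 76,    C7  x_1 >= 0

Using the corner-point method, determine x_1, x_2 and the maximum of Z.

Feasible corners and Z = 4x_1 - 8x_2:
  (7/6, 0) → Z = 14/3
  (0, 0) → Z = 0
  (203/48, 49/12) → Z = -63/4
  (0, 7/10) → Z = -28/5

The optimum lies where x_2 = 0 and 12x_1 - 9x_2 = 14.
Solving simultaneously gives x_1 = 7/6, x_2 = 0.

x_1 = 7/6, x_2 = 0, maximum Z = 14/3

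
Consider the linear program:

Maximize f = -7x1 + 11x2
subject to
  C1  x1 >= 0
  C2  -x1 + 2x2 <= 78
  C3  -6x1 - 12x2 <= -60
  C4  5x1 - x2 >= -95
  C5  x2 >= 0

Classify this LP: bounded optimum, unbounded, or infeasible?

Vertices and f = -7x1 + 11x2:
  (0, 39) → f = 429
  (0, 5) → f = 55
  (10, 0) → f = -70
The feasible region has finitely many vertices and no improving ray; the maximum is 429 at (0, 39).

bounded optimum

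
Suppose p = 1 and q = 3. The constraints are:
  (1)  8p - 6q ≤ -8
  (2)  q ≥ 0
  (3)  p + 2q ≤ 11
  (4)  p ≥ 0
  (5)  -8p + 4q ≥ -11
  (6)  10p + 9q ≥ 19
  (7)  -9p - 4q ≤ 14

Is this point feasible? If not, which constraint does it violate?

(1): -10 ≤ -8 ✓
(2): 3 ≥ 0 ✓
(3): 7 ≤ 11 ✓
(4): 1 ≥ 0 ✓
(5): 4 ≥ -11 ✓
(6): 37 ≥ 19 ✓
(7): -21 ≤ 14 ✓

feasible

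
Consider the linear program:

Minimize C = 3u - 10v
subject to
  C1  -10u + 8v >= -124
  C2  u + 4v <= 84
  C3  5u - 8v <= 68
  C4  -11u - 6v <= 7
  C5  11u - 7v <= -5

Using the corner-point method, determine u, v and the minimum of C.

Vertices and C = 3u - 10v:
  (-14, 49/2) → C = -287
  (568/51, 929/51) → C = -7586/51
  (-79/143, -2/13) → C = -17/143

The binding constraints are u + 4v = 84 and -11u - 6v = 7.
Solving simultaneously gives u = -14, v = 49/2.

u = -14, v = 49/2, minimum C = -287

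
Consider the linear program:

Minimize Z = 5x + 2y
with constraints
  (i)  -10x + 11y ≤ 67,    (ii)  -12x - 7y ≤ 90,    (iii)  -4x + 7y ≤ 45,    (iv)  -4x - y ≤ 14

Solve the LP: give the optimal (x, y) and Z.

x = -1/2, y = -12, minimum Z = -53/2

Extreme points and Z = 5x + 2y:
  (1, 7) → Z = 19
  (-221/54, 64/27) → Z = -283/18
  (-1/2, -12) → Z = -53/2
The feasible region is unbounded (it extends along (7, 4), (7, -12)), but Z strictly increases along every unbounded feasible direction, so there is no improving ray and the minimum is attained at a vertex.

The binding constraints are -12x - 7y = 90 and -4x - y = 14.
Solving simultaneously gives x = -1/2, y = -12.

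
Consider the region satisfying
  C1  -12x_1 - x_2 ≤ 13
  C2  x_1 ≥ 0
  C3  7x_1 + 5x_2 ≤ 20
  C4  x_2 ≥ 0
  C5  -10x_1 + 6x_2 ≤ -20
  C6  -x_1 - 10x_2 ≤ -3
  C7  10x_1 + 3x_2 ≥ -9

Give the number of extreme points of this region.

Of the 21 pairwise boundary intersections, those satisfying every inequality are:
  (55/23, 15/23)
  (37/13, 1/65)
  (109/53, 5/53)

3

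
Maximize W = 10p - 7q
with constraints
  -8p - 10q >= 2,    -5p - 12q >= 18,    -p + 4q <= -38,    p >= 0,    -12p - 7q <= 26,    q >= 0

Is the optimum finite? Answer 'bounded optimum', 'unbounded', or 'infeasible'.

infeasible

The boundaries -8p - 10q = 2 and -p + 4q = -38 meet at (62/7, -51/7), but that point violates q ≥ 0. Every candidate vertex is excluded by some other constraint, so the feasible region is empty.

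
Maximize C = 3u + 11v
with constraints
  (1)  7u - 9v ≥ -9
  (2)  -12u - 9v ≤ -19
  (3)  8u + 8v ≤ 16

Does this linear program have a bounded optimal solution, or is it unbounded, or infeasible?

Vertices and C = 3u + 11v:
  (10/19, 241/171) → C = 2921/171
  (9/16, 23/16) → C = 35/2
The feasible region has finitely many vertices and no improving ray; the maximum is 35/2 at (9/16, 23/16).

bounded optimum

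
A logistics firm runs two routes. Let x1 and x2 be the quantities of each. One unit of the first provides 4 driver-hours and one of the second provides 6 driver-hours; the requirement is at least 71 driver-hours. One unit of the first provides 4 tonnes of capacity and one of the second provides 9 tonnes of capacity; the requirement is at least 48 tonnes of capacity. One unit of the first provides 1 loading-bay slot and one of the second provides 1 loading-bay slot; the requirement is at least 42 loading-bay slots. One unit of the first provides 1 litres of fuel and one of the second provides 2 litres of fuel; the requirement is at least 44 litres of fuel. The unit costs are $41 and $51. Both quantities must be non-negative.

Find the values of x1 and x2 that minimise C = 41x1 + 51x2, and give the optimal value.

Corner points and C = 41x1 + 51x2:
  (0, 42) → C = 2142
  (44, 0) → C = 1804
  (40, 2) → C = 1742
The feasible region is unbounded (it extends along (0, 1), (1, 0)), but C strictly increases along every unbounded feasible direction, so there is no improving ray and the minimum is attained at a vertex.

At the optimal vertex, x1 + x2 = 42 and x1 + 2x2 = 44.
Solving simultaneously gives x1 = 40, x2 = 2.

x1 = 40, x2 = 2, minimum C = 1742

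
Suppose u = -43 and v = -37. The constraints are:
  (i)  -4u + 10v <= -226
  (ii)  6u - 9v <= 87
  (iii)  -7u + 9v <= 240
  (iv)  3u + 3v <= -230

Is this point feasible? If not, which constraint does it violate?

Constraint (i): -4u + 10v = -198, which is not ≤ -226. All other constraints are satisfied.

not feasible — violates (i)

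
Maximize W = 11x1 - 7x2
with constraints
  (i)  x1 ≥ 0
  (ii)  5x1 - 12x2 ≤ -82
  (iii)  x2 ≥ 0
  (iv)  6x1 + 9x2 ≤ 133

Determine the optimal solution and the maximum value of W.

x1 = 22/3, x2 = 89/9, maximum W = 103/9

Corner points and W = 11x1 - 7x2:
  (0, 41/6) → W = -287/6
  (0, 133/9) → W = -931/9
  (22/3, 89/9) → W = 103/9

The optimum lies where 5x1 - 12x2 = -82 and 6x1 + 9x2 = 133.
Solving simultaneously gives x1 = 22/3, x2 = 89/9.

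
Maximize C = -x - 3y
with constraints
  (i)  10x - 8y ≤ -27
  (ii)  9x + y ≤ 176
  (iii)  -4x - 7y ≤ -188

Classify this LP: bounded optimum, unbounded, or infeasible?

Feasible corners and C = -x - 3y:
  (1381/82, 2003/82) → C = -3695/41
  (1315/102, 994/51) → C = -7279/102
The feasible region has finitely many vertices and no improving ray; the maximum is -7279/102 at (1315/102, 994/51).

bounded optimum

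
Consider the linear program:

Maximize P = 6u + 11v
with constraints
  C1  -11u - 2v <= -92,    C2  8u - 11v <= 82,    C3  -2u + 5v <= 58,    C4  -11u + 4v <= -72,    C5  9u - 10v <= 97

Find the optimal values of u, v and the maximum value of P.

u = 213/5, v = 716/25, maximum P = 14266/25

Corner points and P = 6u + 11v:
  (1176/137, -166/137) → P = 5230/137
  (256/33, 10/3) → P = 2746/33
  (13, 2) → P = 100
  (592/47, 782/47) → P = 12154/47
  (213/5, 716/25) → P = 14266/25

The binding constraints are -2u + 5v = 58 and 9u - 10v = 97.
Solving simultaneously gives u = 213/5, v = 716/25.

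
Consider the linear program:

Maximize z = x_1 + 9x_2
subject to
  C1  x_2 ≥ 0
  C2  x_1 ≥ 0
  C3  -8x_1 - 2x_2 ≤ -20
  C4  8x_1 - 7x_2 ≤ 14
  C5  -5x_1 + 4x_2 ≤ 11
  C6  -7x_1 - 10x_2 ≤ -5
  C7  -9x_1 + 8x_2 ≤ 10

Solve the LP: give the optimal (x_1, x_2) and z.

x_1 = 182, x_2 = 206, maximum z = 2036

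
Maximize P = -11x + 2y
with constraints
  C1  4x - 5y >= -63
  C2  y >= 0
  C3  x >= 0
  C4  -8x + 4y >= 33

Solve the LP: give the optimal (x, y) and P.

x = 0, y = 63/5, maximum P = 126/5

Corner points and P = -11x + 2y:
  (0, 63/5) → P = 126/5
  (29/8, 31/2) → P = -71/8
  (0, 33/4) → P = 33/2

At the optimal vertex, 4x - 5y = -63 and x = 0.
Solving simultaneously gives x = 0, y = 63/5.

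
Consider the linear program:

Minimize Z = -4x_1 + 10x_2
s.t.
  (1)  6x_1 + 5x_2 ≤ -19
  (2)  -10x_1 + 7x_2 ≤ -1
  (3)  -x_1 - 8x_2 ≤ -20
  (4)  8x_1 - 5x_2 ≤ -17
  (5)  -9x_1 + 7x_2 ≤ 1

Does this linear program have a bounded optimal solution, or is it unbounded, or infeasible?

infeasible

The boundaries -10x_1 + 7x_2 = -1 and 8x_1 - 5x_2 = -17 meet at (-62/3, -89/3), but that point violates -x_1 - 8x_2 ≤ -20. Every candidate vertex is excluded by some other constraint, so the feasible region is empty.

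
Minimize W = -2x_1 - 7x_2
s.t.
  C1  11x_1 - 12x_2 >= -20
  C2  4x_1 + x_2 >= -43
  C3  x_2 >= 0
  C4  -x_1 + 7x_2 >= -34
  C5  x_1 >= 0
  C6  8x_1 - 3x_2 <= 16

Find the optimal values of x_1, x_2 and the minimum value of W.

x_1 = 4, x_2 = 16/3, minimum W = -136/3

Extreme points and W = -2x_1 - 7x_2:
  (0, 5/3) → W = -35/3
  (4, 16/3) → W = -136/3
  (0, 0) → W = 0
  (2, 0) → W = -4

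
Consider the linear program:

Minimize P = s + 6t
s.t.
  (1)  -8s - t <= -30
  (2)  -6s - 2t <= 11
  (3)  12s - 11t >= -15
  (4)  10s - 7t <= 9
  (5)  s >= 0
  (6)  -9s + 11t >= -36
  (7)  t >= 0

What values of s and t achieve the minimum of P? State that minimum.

s = 73/22, t = 38/11, minimum P = 529/22

The binding constraints are -8s - t = -30 and 10s - 7t = 9.
Solving simultaneously gives s = 73/22, t = 38/11.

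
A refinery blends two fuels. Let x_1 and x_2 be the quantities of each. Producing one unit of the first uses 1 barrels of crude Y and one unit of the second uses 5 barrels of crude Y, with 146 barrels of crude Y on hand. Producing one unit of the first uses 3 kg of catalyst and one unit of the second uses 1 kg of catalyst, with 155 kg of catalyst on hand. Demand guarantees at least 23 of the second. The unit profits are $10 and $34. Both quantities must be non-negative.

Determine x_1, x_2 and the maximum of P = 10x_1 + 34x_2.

x_1 = 31, x_2 = 23, maximum P = 1092

The optimum lies where x_1 + 5x_2 = 146 and x_2 = 23.
Solving simultaneously gives x_1 = 31, x_2 = 23.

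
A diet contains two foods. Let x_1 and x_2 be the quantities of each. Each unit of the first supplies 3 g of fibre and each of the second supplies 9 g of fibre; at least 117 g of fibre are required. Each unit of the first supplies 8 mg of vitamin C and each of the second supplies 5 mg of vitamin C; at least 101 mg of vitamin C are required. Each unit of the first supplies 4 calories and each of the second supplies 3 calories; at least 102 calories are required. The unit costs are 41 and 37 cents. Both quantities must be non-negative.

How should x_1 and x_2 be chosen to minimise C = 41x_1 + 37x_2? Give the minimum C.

x_1 = 21, x_2 = 6, minimum C = 1083

Vertices and C = 41x_1 + 37x_2:
  (0, 34) → C = 1258
  (39, 0) → C = 1599
  (21, 6) → C = 1083
The feasible region is unbounded (it extends along (0, 1), (1, 0)), but C strictly increases along every unbounded feasible direction, so there is no improving ray and the minimum is attained at a vertex.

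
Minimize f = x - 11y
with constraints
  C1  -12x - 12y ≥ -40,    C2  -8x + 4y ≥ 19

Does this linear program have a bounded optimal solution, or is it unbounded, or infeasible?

From the feasible point (-17/36, 137/36), moving in the direction (-12, 12) keeps every constraint satisfied while f decreases without bound.

unbounded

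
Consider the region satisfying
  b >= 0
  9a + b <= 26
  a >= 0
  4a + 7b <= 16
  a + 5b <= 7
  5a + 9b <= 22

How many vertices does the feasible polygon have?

5

Intersecting each pair of boundary lines and keeping only the points that satisfy every inequality leaves:
  (26/9, 0)
  (0, 0)
  (166/59, 40/59)
  (0, 7/5)
  (31/13, 12/13)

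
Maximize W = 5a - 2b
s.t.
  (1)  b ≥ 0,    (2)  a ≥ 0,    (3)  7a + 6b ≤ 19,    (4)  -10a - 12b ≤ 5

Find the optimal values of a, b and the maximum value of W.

Corner points and W = 5a - 2b:
  (0, 0) → W = 0
  (19/7, 0) → W = 95/7
  (0, 19/6) → W = -19/3

The optimum lies where b = 0 and 7a + 6b = 19.
Solving simultaneously gives a = 19/7, b = 0.

a = 19/7, b = 0, maximum W = 95/7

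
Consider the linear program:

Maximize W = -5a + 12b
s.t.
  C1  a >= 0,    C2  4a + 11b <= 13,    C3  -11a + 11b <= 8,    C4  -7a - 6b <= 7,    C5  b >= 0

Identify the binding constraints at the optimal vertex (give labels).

C2 and C3

Feasible corners and W = -5a + 12b:
  (0, 8/11) → W = 96/11
  (0, 0) → W = 0
  (1/3, 35/33) → W = 365/33
  (13/4, 0) → W = -65/4

The maximum is at (1/3, 35/33). Substituting into each constraint, equality holds for C2 and C3; the remaining constraints have slack.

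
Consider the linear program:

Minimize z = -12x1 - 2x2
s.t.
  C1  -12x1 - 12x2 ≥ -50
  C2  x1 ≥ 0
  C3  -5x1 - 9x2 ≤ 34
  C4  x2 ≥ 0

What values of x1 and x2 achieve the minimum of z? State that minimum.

Feasible corners and z = -12x1 - 2x2:
  (0, 25/6) → z = -25/3
  (25/6, 0) → z = -50
  (0, 0) → z = 0

The optimum lies where -12x1 - 12x2 = -50 and x2 = 0.
Solving simultaneously gives x1 = 25/6, x2 = 0.

x1 = 25/6, x2 = 0, minimum z = -50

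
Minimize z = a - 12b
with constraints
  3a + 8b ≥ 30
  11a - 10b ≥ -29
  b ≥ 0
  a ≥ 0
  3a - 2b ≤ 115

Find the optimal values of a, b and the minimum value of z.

At the optimal vertex, 11a - 10b = -29 and 3a - 2b = 115.
Solving simultaneously gives a = 151, b = 169.

a = 151, b = 169, minimum z = -1877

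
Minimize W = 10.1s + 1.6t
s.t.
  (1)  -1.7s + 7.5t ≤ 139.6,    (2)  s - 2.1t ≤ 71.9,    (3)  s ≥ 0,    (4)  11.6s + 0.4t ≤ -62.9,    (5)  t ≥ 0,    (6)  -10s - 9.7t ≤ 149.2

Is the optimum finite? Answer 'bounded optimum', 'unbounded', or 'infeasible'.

infeasible

The boundaries -1.7s + 7.5t = 139.6 and s - 2.1t = 71.9 meet at (27747/131, 26183/393), but that point violates 11.6s + 0.4t ≤ -62.9. Every candidate vertex is excluded by some other constraint, so the feasible region is empty.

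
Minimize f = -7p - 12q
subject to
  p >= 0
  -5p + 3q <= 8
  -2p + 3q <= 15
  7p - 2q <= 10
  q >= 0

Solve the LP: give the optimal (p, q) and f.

Feasible corners and f = -7p - 12q:
  (0, 8/3) → f = -32
  (0, 0) → f = 0
  (7/3, 59/9) → f = -95
  (60/17, 125/17) → f = -1920/17
  (10/7, 0) → f = -10

p = 60/17, q = 125/17, minimum f = -1920/17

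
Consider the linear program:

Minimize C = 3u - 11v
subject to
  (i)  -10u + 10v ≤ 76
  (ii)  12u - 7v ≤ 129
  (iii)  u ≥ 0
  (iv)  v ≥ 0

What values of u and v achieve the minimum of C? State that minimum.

Vertices and C = 3u - 11v:
  (911/25, 1101/25) → C = -9378/25
  (0, 38/5) → C = -418/5
  (43/4, 0) → C = 129/4
  (0, 0) → C = 0

The binding constraints are -10u + 10v = 76 and 12u - 7v = 129.
Solving simultaneously gives u = 911/25, v = 1101/25.

u = 911/25, v = 1101/25, minimum C = -9378/25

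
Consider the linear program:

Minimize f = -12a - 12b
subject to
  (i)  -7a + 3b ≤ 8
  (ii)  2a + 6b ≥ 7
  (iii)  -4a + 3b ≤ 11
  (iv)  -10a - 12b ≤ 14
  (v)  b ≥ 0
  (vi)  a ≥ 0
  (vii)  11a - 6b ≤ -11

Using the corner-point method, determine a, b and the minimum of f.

a = 11/3, b = 77/9, minimum f = -440/3

Vertices and f = -12a - 12b:
  (1, 5) → f = -72
  (0, 8/3) → f = -32
  (11/3, 77/9) → f = -440/3
  (0, 11/6) → f = -22

The binding constraints are -4a + 3b = 11 and 11a - 6b = -11.
Solving simultaneously gives a = 11/3, b = 77/9.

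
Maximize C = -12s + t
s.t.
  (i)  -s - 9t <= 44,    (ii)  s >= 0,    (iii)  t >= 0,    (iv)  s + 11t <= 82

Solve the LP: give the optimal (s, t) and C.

Corner points and C = -12s + t:
  (0, 0) → C = 0
  (0, 82/11) → C = 82/11
  (82, 0) → C = -984

At the optimal vertex, s = 0 and s + 11t = 82.
Solving simultaneously gives s = 0, t = 82/11.

s = 0, t = 82/11, maximum C = 82/11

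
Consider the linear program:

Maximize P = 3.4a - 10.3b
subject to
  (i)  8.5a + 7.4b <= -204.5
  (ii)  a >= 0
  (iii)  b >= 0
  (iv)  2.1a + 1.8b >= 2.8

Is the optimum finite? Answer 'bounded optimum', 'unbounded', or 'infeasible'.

infeasible

The boundaries 8.5a + 7.4b = -204.5 and 2.1a + 1.8b = 2.8 meet at (19441/12, -45325/24), but that point violates b ≥ 0. Every candidate vertex is excluded by some other constraint, so the feasible region is empty.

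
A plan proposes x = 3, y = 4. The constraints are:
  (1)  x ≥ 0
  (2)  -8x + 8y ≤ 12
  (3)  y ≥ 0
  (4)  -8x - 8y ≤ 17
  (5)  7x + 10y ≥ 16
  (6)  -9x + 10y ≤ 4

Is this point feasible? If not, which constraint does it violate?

not feasible — violates (6)

Constraint (6): -9x + 10y = 13, which is not ≤ 4. All other constraints are satisfied.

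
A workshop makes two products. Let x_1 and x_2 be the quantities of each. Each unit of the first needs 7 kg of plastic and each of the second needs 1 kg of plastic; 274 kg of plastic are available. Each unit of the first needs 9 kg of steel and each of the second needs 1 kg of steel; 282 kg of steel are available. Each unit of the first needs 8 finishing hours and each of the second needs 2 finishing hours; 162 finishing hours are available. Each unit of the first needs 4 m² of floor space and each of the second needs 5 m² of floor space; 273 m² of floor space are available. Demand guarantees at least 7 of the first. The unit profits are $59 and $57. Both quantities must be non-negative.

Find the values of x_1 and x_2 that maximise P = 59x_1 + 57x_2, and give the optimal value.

x_1 = 33/4, x_2 = 48, maximum P = 12891/4

Extreme points and P = 59x_1 + 57x_2:
  (81/4, 0) → P = 4779/4
  (7, 0) → P = 413
  (33/4, 48) → P = 12891/4
  (7, 49) → P = 3206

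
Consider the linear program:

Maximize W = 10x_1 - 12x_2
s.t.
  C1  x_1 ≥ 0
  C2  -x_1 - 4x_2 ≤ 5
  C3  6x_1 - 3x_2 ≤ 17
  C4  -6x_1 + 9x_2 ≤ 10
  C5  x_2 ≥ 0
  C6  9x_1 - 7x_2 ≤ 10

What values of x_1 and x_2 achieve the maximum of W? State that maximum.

Corner points and W = 10x_1 - 12x_2:
  (0, 10/9) → W = -40/3
  (0, 0) → W = 0
  (160/39, 50/13) → W = -200/39
  (10/9, 0) → W = 100/9

The binding constraints are x_2 = 0 and 9x_1 - 7x_2 = 10.
Solving simultaneously gives x_1 = 10/9, x_2 = 0.

x_1 = 10/9, x_2 = 0, maximum W = 100/9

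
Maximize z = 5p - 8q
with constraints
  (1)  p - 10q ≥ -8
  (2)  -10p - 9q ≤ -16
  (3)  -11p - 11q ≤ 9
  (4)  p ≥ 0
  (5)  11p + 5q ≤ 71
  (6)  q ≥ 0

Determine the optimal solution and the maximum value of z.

Vertices and z = 5p - 8q:
  (88/109, 96/109) → z = -328/109
  (134/23, 159/115) → z = 2078/115
  (8/5, 0) → z = 8
  (71/11, 0) → z = 355/11

p = 71/11, q = 0, maximum z = 355/11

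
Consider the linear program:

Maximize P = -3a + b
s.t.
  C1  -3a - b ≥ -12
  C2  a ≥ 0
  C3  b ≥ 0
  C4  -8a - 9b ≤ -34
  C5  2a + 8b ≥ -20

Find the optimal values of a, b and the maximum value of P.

a = 0, b = 12, maximum P = 12

At the optimal vertex, -3a - b = -12 and a = 0.
Solving simultaneously gives a = 0, b = 12.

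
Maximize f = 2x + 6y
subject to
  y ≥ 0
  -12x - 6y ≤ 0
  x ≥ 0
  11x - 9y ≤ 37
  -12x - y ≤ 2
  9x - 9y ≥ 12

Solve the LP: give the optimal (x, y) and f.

Corner points and f = 2x + 6y:
  (37/11, 0) → f = 74/11
  (4/3, 0) → f = 8/3
  (25/2, 67/6) → f = 92

The optimum lies where 11x - 9y = 37 and 9x - 9y = 12.
Solving simultaneously gives x = 25/2, y = 67/6.

x = 25/2, y = 67/6, maximum f = 92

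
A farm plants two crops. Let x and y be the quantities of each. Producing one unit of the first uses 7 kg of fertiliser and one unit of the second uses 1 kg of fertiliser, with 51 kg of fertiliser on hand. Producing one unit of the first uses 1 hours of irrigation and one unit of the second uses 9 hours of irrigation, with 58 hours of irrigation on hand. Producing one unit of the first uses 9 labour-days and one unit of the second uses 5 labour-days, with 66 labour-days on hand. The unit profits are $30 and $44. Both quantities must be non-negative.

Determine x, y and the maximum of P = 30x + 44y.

Vertices and P = 30x + 44y:
  (0, 0) → P = 0
  (0, 58/9) → P = 2552/9
  (51/7, 0) → P = 1530/7
  (189/26, 3/26) → P = 2901/13
  (4, 6) → P = 384

The binding constraints are x + 9y = 58 and 9x + 5y = 66.
Solving simultaneously gives x = 4, y = 6.

x = 4, y = 6, maximum P = 384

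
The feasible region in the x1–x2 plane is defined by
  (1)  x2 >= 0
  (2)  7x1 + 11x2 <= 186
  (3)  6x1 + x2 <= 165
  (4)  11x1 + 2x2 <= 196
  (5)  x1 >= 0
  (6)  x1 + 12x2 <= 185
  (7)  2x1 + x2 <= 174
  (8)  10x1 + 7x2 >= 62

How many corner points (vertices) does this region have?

Pairwise boundary intersections that survive every other constraint:
  (196/11, 0)
  (31/5, 0)
  (1784/107, 674/107)
  (197/73, 1109/73)
  (0, 185/12)
  (0, 62/7)

6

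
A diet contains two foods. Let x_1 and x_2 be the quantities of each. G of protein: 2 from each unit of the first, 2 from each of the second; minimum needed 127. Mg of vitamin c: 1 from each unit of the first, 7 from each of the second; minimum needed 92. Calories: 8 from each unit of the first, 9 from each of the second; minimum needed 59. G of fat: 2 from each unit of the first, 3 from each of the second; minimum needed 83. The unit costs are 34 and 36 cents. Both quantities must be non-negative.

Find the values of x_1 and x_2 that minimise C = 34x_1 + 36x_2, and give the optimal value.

The feasible region is unbounded (it extends along (0, 1), (1, 0)), but C strictly increases along every unbounded feasible direction, so there is no improving ray and the minimum is attained at a vertex.

The optimum lies where 2x_1 + 2x_2 = 127 and x_1 + 7x_2 = 92.
Solving simultaneously gives x_1 = 235/4, x_2 = 19/4.

x_1 = 235/4, x_2 = 19/4, minimum C = 4337/2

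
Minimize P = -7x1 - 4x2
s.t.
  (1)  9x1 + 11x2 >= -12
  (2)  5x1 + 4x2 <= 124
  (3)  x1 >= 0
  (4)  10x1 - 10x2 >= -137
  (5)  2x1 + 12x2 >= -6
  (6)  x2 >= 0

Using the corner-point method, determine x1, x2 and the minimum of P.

x1 = 124/5, x2 = 0, minimum P = -868/5

Extreme points and P = -7x1 - 4x2:
  (346/45, 385/18) → P = -6272/45
  (124/5, 0) → P = -868/5
  (0, 137/10) → P = -274/5
  (0, 0) → P = 0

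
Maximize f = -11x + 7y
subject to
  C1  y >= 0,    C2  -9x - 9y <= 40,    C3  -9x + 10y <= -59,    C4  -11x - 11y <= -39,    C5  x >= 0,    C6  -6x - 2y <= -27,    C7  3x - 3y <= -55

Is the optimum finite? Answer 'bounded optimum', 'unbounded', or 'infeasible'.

The boundaries y = 0 and -9x + 10y = -59 meet at (59/9, 0), but that point violates 3x - 3y ≤ -55. Every candidate vertex is excluded by some other constraint, so the feasible region is empty.

infeasible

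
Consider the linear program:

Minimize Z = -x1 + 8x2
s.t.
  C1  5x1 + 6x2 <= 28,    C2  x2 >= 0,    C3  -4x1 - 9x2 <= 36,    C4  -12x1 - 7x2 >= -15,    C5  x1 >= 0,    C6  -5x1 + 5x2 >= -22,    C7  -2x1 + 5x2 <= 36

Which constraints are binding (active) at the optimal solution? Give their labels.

Feasible corners and Z = -x1 + 8x2:
  (5/4, 0) → Z = -5/4
  (0, 0) → Z = 0
  (0, 15/7) → Z = 120/7

The minimum is at (5/4, 0). Substituting into each constraint, equality holds for C2 and C4; the remaining constraints have slack.

C2 and C4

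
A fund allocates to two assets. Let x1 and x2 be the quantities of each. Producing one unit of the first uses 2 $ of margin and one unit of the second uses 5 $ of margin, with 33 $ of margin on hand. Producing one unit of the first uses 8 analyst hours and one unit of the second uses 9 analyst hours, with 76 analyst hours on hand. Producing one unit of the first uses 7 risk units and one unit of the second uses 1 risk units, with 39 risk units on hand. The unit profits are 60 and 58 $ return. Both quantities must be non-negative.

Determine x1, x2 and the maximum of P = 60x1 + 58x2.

Vertices and P = 60x1 + 58x2:
  (0, 0) → P = 0
  (0, 33/5) → P = 1914/5
  (39/7, 0) → P = 2340/7
  (83/22, 56/11) → P = 5738/11
  (5, 4) → P = 532

The binding constraints are 8x1 + 9x2 = 76 and 7x1 + x2 = 39.
Solving simultaneously gives x1 = 5, x2 = 4.

x1 = 5, x2 = 4, maximum P = 532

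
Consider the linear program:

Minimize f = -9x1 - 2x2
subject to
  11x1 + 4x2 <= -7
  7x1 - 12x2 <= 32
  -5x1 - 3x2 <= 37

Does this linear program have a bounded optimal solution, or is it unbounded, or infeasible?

Extreme points and f = -9x1 - 2x2:
  (11/40, -401/160) → f = 203/80
  (-116/27, -419/81) → f = 3970/81
The feasible region has finitely many vertices and no improving ray; the minimum is 203/80 at (11/40, -401/160).

bounded optimum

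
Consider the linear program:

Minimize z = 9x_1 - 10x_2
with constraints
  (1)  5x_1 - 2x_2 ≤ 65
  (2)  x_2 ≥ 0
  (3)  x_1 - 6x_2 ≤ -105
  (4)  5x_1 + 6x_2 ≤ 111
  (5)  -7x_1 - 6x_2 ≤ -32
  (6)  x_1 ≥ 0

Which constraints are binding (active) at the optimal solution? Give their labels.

(4) and (6)

Corner points and z = 9x_1 - 10x_2:
  (1, 53/3) → z = -503/3
  (0, 35/2) → z = -175
  (0, 37/2) → z = -185

The minimum is at (0, 37/2). Substituting into each constraint, equality holds for (4) and (6); the remaining constraints have slack.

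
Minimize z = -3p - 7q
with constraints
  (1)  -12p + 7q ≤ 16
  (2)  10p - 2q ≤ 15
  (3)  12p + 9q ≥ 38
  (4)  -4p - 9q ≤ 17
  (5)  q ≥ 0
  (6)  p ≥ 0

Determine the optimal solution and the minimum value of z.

p = 137/46, q = 170/23, minimum z = -2791/46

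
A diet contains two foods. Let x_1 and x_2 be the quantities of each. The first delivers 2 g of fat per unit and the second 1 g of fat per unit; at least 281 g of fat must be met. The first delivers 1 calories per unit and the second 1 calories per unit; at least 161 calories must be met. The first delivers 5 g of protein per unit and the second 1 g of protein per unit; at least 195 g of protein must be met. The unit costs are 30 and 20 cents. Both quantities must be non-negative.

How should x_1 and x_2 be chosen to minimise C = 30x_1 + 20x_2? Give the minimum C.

x_1 = 120, x_2 = 41, minimum C = 4420

Corner points and C = 30x_1 + 20x_2:
  (0, 281) → C = 5620
  (161, 0) → C = 4830
  (120, 41) → C = 4420
The feasible region is unbounded (it extends along (0, 1), (1, 0)), but C strictly increases along every unbounded feasible direction, so there is no improving ray and the minimum is attained at a vertex.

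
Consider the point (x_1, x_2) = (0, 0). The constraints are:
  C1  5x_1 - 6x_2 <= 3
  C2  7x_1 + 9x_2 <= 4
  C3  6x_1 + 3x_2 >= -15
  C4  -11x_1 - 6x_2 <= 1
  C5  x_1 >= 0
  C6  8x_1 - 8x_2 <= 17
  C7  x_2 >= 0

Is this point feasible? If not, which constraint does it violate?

C1: 0 ≤ 3 ✓
C2: 0 ≤ 4 ✓
C3: 0 ≥ -15 ✓
C4: 0 ≤ 1 ✓
C5: 0 ≥ 0 ✓
C6: 0 ≤ 17 ✓
C7: 0 ≥ 0 ✓

feasible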